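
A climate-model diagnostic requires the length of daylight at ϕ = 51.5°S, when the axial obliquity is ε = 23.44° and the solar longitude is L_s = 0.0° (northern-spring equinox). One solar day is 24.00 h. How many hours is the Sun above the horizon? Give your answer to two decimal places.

12.00 h

Solar declination: sin δ = sin ε · sin L_s = sin 23.44° × sin 0.0° = 0.00000, so δ = +0.000°.
cos h₀ = −tan ϕ · tan δ = −tan(-51.5°) × tan(+0.000°) = 0.0000, so h₀ = 1.5708 rad = 90.00°.
Daylight = 2h₀/(2π) × 24.00 h = (1.5708/π) × 24.00 = 12.00 h.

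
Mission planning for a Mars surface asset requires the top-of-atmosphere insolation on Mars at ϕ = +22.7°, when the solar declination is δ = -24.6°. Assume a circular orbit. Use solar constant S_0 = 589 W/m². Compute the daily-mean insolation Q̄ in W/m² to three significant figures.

cos h₀ = −tan(+22.7°) tan(-24.600°) = 0.1915, h₀ = 1.3781 rad.
Bracket: h₀ sin ϕ sin δ + cos ϕ cos δ sin h₀ = 1.3781×0.38591×-0.41628 + 0.92254×0.90924×0.98149 = -0.221387 + 0.823284 = 0.601897.
Q̄ = (S_0/π) × [bracket] = (589/π) × 0.601897 = 112.8 W/m².

Q̄ ≈ 113 W/m²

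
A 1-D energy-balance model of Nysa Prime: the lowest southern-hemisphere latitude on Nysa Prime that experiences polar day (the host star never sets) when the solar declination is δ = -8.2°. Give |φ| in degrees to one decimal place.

|φ| = 81.8°

Polar day requires cos H₀ = −tan φ tan δ ≤ −1, i.e. tan φ tan δ ≥ 1.
The boundary is |tan φ| · |tan δ| = 1, so |φ| = 90° − |δ| = 90° − 8.2° = 81.8° in the southern hemisphere.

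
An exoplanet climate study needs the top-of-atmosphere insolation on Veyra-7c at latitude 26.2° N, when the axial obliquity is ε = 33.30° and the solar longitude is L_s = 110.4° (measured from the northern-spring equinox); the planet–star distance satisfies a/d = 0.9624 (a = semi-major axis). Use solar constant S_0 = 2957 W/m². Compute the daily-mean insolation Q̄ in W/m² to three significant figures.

Solar declination: sin δ = sin ε · sin L_s = sin 33.30° × sin 110.4° = 0.51459, so δ = +30.970°.
cos h₀ = −tan(+26.2°) tan(+30.970°) = -0.2953, h₀ = 1.8706 rad.
Bracket: h₀ sin ϕ sin δ + cos ϕ cos δ sin h₀ = 1.8706×0.44151×0.51459 + 0.89726×0.85744×0.95540 = 0.424994 + 0.735034 = 1.160028.
Inverse-square distance factor (a/d)² = 0.9624² = 0.926214.
Q̄ = (S_0/π) × 0.926214 × [bracket] = (2957/π) × 0.926214 × 1.160028 = 1011 W/m².

Q̄ ≈ 1.01e+03 W/m²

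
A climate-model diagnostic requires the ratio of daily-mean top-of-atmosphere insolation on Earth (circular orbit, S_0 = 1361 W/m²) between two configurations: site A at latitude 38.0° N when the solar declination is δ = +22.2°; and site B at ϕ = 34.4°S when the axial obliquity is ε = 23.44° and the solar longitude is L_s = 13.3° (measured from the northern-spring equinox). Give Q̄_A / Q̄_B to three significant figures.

Q̄_A / Q̄_B ≈ 1.53

— Configuration A (ϕ=+38.0°):
cos h₀ = −tan(+38.0°) tan(+22.200°) = -0.3188, h₀ = 1.8953 rad.
Bracket: h₀ sin ϕ sin δ + cos ϕ cos δ sin h₀ = 1.8953×0.61566×0.37784 + 0.78801×0.92587×0.94781 = 0.440887 + 0.691517 = 1.132404.
Q̄ = (S_0/π) × [bracket] = (1361/π) × 1.132404 = 490.58 W/m².
— Configuration B (ϕ=-34.4°):
Solar declination: sin δ = sin ε · sin L_s = sin 23.44° × sin 13.3° = 0.09151, so δ = +5.251°.
cos h₀ = −tan(-34.4°) tan(+5.251°) = 0.0629, h₀ = 1.5078 rad.
Bracket: h₀ sin ϕ sin δ + cos ϕ cos δ sin h₀ = 1.5078×-0.56497×0.09151 + 0.82511×0.99580×0.99802 = -0.077954 + 0.820018 = 0.742064.
Q̄ = (S_0/π) × [bracket] = (1361/π) × 0.742064 = 321.48 W/m².
Ratio Q̄_A / Q̄_B = 490.58 / 321.48 = 1.526.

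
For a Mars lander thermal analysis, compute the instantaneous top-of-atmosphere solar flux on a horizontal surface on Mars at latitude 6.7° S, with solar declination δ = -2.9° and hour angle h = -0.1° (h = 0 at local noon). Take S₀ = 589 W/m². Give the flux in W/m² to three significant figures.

cos θ_z = sin φ sin δ + cos φ cos δ cos h = 0.005903 + 0.991897 = 0.997800.
Flux = S₀ · cos θ_z = 589 × 0.997800 = 587.7 W/m².

588 W/m²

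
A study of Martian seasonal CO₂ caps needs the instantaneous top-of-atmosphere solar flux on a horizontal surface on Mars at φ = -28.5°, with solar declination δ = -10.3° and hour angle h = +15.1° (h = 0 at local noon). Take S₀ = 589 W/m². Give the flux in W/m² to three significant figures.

542 W/m²

cos θ_z = sin φ sin δ + cos φ cos δ cos h = 0.085317 + 0.834801 = 0.920118.
Flux = S₀ · cos θ_z = 589 × 0.920118 = 541.9 W/m².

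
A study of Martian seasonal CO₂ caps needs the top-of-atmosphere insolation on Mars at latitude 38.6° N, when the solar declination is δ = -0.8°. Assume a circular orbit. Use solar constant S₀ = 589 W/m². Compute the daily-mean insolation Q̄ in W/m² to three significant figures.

cos H₀ = −tan(+38.6°) tan(-0.800°) = 0.0111, H₀ = 1.5596 rad.
Bracket: H₀ sin φ sin δ + cos φ cos δ sin H₀ = 1.5596×0.62388×-0.01396 + 0.78152×0.99990×0.99994 = -0.013583 + 0.781395 = 0.767812.
Q̄ = (S₀/π) × [bracket] = (589/π) × 0.767812 = 144.0 W/m².

Q̄ ≈ 144 W/m²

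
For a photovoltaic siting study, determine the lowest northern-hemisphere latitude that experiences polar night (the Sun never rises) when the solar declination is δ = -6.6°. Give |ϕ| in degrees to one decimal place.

|ϕ| = 83.4°

Polar night requires cos h₀ = −tan ϕ tan δ ≥ 1, i.e. tan ϕ tan δ ≤ −1.
The boundary is |tan ϕ| · |tan δ| = 1, so |ϕ| = 90° − |δ| = 90° − 6.6° = 83.4° in the northern hemisphere.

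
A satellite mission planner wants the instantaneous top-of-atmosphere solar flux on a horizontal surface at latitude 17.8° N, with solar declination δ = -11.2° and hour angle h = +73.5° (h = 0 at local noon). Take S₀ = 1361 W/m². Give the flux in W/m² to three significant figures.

cos θ_z = sin φ sin δ + cos φ cos δ cos h = -0.059377 + 0.265269 = 0.205892.
Flux = S₀ · cos θ_z = 1361 × 0.205892 = 280.2 W/m².

280 W/m²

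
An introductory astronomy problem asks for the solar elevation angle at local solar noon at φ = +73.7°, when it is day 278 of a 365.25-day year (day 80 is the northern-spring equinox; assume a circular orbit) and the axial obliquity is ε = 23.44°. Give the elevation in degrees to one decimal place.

Solar longitude: λ_s = 360° × (278 − 80)/365.25 = 195.154°.
sin δ = sin 23.44° × sin 195.154° = -0.10399, so δ = -5.969°.
At local noon the hour angle is zero, so the zenith angle equals |φ − δ| = |+73.7° − (-5.969°)| = 79.669°.
Elevation = 90° − 79.669° = 10.3°.

10.3°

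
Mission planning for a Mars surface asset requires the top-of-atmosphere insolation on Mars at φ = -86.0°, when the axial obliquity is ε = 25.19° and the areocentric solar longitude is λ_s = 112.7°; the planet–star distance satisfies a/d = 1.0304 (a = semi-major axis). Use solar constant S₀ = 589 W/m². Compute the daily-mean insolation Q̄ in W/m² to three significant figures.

sin δ = sin 25.19° × sin 112.7° = 0.39265, so δ = +23.120°.
cos H₀ = −tan(-86.0°) tan(+23.120°) = 6.1055 ≥ 1 ⇒ polar night, H₀ = 0 and Q̄ = 0.
Inverse-square distance factor (a/d)² = 1.0304² = 1.061724.

Q̄ ≈ 0.00 W/m²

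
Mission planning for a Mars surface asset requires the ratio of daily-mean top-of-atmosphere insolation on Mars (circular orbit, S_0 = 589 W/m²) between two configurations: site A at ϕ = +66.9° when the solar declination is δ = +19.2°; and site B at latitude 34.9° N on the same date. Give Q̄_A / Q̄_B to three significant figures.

— Configuration A (ϕ=+66.9°):
cos h₀ = −tan(+66.9°) tan(+19.200°) = -0.8164, h₀ = 2.5260 rad.
Bracket: h₀ sin ϕ sin δ + cos ϕ cos δ sin h₀ = 2.5260×0.91982×0.32887 + 0.39234×0.94438×0.57744 = 0.764118 + 0.213952 = 0.978070.
Q̄ = (S_0/π) × [bracket] = (589/π) × 0.978070 = 183.37 W/m².
— Configuration B (ϕ=+34.9°):
cos h₀ = −tan(+34.9°) tan(+19.200°) = -0.2429, h₀ = 1.8162 rad.
Bracket: h₀ sin ϕ sin δ + cos ϕ cos δ sin h₀ = 1.8162×0.57215×0.32887 + 0.82015×0.94438×0.97004 = 0.341742 + 0.751328 = 1.093070.
Q̄ = (S_0/π) × [bracket] = (589/π) × 1.093070 = 204.93 W/m².
Ratio Q̄_A / Q̄_B = 183.37 / 204.93 = 0.8948.

Q̄_A / Q̄_B ≈ 0.895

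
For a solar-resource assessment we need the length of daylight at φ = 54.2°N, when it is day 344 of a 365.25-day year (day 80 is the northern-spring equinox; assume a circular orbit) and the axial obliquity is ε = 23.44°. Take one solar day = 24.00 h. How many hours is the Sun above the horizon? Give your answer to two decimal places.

7.17 h

Solar longitude: λ_s = 360° × (344 − 80)/365.25 = 260.205°.
sin δ = sin 23.44° × sin 260.205° = -0.39199, so δ = -23.078°.
cos H₀ = −tan φ · tan δ = −tan(+54.2°) × tan(-23.078°) = 0.5908, so H₀ = 0.9388 rad = 53.79°.
Daylight = 2H₀/(2π) × 24.00 h = (0.9388/π) × 24.00 = 7.17 h.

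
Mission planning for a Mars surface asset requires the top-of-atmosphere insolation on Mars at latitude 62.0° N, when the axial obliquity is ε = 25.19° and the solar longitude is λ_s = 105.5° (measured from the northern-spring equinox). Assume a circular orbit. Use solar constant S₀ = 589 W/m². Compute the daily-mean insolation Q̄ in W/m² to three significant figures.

Q̄ ≈ 218 W/m²

Solar declination: sin δ = sin ε · sin λ_s = sin 25.19° × sin 105.5° = 0.41014, so δ = +24.214°.
cos H₀ = −tan(+62.0°) tan(+24.214°) = -0.8458, H₀ = 2.5788 rad.
Bracket: H₀ sin φ sin δ + cos φ cos δ sin H₀ = 2.5788×0.88295×0.41014 + 0.46947×0.91202×0.53354 = 0.933869 + 0.228444 = 1.162313.
Q̄ = (S₀/π) × [bracket] = (589/π) × 1.162313 = 217.9 W/m².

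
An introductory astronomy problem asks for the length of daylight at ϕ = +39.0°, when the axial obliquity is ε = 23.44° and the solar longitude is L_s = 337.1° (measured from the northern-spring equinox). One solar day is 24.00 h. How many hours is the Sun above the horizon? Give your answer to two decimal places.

Solar declination: sin δ = sin ε · sin L_s = sin 23.44° × sin 337.1° = -0.15479, so δ = -8.905°.
cos h₀ = −tan ϕ · tan δ = −tan(+39.0°) × tan(-8.905°) = 0.1269, so h₀ = 1.4436 rad = 82.71°.
Daylight = 2h₀/(2π) × 24.00 h = (1.4436/π) × 24.00 = 11.03 h.

11.03 h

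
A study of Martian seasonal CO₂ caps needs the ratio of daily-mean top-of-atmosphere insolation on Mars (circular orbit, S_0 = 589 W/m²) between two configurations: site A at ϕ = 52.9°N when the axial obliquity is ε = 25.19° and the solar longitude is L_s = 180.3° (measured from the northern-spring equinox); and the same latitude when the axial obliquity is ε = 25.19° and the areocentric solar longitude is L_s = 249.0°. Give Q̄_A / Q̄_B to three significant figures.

Q̄_A / Q̄_B ≈ 4.02

— Configuration A (ϕ=+52.9°):
Solar declination: sin δ = sin ε · sin L_s = sin 25.19° × sin 180.3° = -0.00223, so δ = -0.128°.
cos h₀ = −tan(+52.9°) tan(-0.128°) = 0.0029, h₀ = 1.5678 rad.
Bracket: h₀ sin ϕ sin δ + cos ϕ cos δ sin h₀ = 1.5678×0.79758×-0.00223 + 0.60321×1.00000×1.00000 = -0.002788 + 0.603210 = 0.600422.
Q̄ = (S_0/π) × [bracket] = (589/π) × 0.600422 = 112.57 W/m².
— Configuration B (ϕ=+52.9°):
sin δ = sin 25.19° × sin 249.0° = -0.39735, so δ = -23.413°.
cos h₀ = −tan(+52.9°) tan(-23.413°) = 0.5725, h₀ = 0.9612 rad.
Bracket: h₀ sin ϕ sin δ + cos ϕ cos δ sin h₀ = 0.9612×0.79758×-0.39735 + 0.60321×0.91767×0.81988 = -0.304622 + 0.453843 = 0.149221.
Q̄ = (S_0/π) × [bracket] = (589/π) × 0.149221 = 27.977 W/m².
Ratio Q̄_A / Q̄_B = 112.57 / 27.977 = 4.024.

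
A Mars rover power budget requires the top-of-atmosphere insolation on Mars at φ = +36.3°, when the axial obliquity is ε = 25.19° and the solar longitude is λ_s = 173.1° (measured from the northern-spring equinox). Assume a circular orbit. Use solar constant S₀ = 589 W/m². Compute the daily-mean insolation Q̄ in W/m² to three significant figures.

Solar declination: sin δ = sin ε · sin λ_s = sin 25.19° × sin 173.1° = 0.05113, so δ = +2.931°.
cos H₀ = −tan(+36.3°) tan(+2.931°) = -0.0376, H₀ = 1.6084 rad.
Bracket: H₀ sin φ sin δ + cos φ cos δ sin H₀ = 1.6084×0.59201×0.05113 + 0.80593×0.99869×0.99929 = 0.048685 + 0.804303 = 0.852988.
Q̄ = (S₀/π) × [bracket] = (589/π) × 0.852988 = 159.9 W/m².

Q̄ ≈ 160 W/m²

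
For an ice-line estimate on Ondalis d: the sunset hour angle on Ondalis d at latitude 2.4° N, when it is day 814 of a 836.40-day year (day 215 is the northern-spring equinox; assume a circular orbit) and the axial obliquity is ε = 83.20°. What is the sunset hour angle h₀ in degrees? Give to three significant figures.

Solar longitude: L_s = 360° × (814 − 215)/836.40 = 257.819°.
sin δ = sin 83.20° × sin 257.819° = -0.97061, so δ = -76.075°.
cos h₀ = −tan ϕ · tan δ = −tan(+2.4°) × tan(-76.075°) = 0.1690, so h₀ = 1.4009 rad = 80.27°.

h₀ = 80.3°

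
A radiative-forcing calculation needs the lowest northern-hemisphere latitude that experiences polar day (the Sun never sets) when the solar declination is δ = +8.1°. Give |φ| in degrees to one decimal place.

Polar day requires cos H₀ = −tan φ tan δ ≤ −1, i.e. tan φ tan δ ≥ 1.
The boundary is |tan φ| · |tan δ| = 1, so |φ| = 90° − |δ| = 90° − 8.1° = 81.9° in the northern hemisphere.

|φ| = 81.9°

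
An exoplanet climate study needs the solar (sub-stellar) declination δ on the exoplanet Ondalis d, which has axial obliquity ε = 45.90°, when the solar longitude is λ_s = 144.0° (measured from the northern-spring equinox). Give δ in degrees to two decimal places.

δ = +24.97°

sin δ = sin ε · sin λ_s = sin 45.90° × sin 144.0° = 0.422104.
δ = arcsin(0.422104) = +24.97°.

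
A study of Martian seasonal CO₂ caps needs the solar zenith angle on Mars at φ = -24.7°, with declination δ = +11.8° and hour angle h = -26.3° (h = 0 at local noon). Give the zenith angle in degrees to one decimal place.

θ_z = 44.6°

cos θ_z = sin φ sin δ + cos φ cos δ cos h = -0.085452 + 0.797253 = 0.711801.
θ_z = arccos(0.711801) = 44.6°.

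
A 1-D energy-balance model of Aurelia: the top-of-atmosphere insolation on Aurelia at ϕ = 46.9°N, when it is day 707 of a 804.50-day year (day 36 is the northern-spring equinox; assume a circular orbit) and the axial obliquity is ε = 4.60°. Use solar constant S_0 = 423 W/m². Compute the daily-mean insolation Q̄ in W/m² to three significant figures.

Solar longitude: L_s = 360° × (707 − 36)/804.50 = 300.261°.
sin δ = sin 4.60° × sin 300.261° = -0.06927, so δ = -3.972°.
cos h₀ = −tan(+46.9°) tan(-3.972°) = 0.0742, h₀ = 1.4965 rad.
Bracket: h₀ sin ϕ sin δ + cos ϕ cos δ sin h₀ = 1.4965×0.73016×-0.06927 + 0.68327×0.99760×0.99724 = -0.075690 + 0.679749 = 0.604059.
Q̄ = (S_0/π) × [bracket] = (423/π) × 0.604059 = 81.33 W/m².

Q̄ ≈ 81.3 W/m²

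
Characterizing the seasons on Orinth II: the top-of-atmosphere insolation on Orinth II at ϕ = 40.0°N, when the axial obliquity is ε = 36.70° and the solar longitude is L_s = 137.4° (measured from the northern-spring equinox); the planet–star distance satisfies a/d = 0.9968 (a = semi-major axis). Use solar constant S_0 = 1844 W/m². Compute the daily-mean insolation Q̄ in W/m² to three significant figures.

Solar declination: sin δ = sin ε · sin L_s = sin 36.70° × sin 137.4° = 0.40452, so δ = +23.861°.
cos h₀ = −tan(+40.0°) tan(+23.861°) = -0.3712, h₀ = 1.9510 rad.
Bracket: h₀ sin ϕ sin δ + cos ϕ cos δ sin h₀ = 1.9510×0.64279×0.40452 + 0.76604×0.91453×0.92857 = 0.507302 + 0.650525 = 1.157827.
Inverse-square distance factor (a/d)² = 0.9968² = 0.993610.
Q̄ = (S_0/π) × 0.993610 × [bracket] = (1844/π) × 0.993610 × 1.157827 = 675.3 W/m².

Q̄ ≈ 675 W/m²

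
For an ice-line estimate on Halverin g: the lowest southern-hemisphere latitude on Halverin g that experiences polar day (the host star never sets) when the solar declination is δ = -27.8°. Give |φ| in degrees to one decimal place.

Polar day requires cos H₀ = −tan φ tan δ ≤ −1, i.e. tan φ tan δ ≥ 1.
The boundary is |tan φ| · |tan δ| = 1, so |φ| = 90° − |δ| = 90° − 27.8° = 62.2° in the southern hemisphere.

|φ| = 62.2°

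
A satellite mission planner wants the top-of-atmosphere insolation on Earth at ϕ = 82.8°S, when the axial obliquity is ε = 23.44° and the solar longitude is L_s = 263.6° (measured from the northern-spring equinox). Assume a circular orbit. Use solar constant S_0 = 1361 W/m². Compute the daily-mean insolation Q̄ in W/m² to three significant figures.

Q̄ ≈ 534 W/m²

Solar declination: sin δ = sin ε · sin L_s = sin 23.44° × sin 263.6° = -0.39531, so δ = -23.285°.
cos h₀ = −tan(-82.8°) tan(-23.285°) = -3.4067 ≤ −1 ⇒ polar day, h₀ = π.
Bracket: h₀ sin ϕ sin δ + cos ϕ cos δ sin h₀ = 3.1416×-0.99211×-0.39531 + 0.12533×0.91855×0.00000 = 1.232107 + 0.000000 = 1.232107.
Q̄ = (S_0/π) × [bracket] = (1361/π) × 1.232107 = 533.8 W/m².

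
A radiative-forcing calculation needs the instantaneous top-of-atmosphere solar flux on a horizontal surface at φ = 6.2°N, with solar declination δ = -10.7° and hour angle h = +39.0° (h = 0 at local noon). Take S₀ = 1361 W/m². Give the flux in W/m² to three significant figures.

1.01e+03 W/m²

cos θ_z = sin φ sin δ + cos φ cos δ cos h = -0.020052 + 0.759167 = 0.739115.
Flux = S₀ · cos θ_z = 1361 × 0.739115 = 1006 W/m².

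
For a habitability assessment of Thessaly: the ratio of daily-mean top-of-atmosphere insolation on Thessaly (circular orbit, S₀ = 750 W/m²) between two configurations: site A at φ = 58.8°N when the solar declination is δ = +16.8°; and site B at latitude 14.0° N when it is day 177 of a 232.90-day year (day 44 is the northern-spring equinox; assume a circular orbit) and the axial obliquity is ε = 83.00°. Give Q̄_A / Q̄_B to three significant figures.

— Configuration A (φ=+58.8°):
cos H₀ = −tan(+58.8°) tan(+16.800°) = -0.4985, H₀ = 2.0927 rad.
Bracket: H₀ sin φ sin δ + cos φ cos δ sin H₀ = 2.0927×0.85536×0.28903 + 0.51803×0.95732×0.86688 = 0.517367 + 0.429904 = 0.947271.
Q̄ = (S₀/π) × [bracket] = (750/π) × 0.947271 = 226.14 W/m².
— Configuration B (φ=+14.0°):
Solar longitude: λ_s = 360° × (177 − 44)/232.90 = 205.582°.
sin δ = sin 83.00° × sin 205.582° = -0.42858, so δ = -25.378°.
cos H₀ = −tan(+14.0°) tan(-25.378°) = 0.1183, H₀ = 1.4522 rad.
Bracket: H₀ sin φ sin δ + cos φ cos δ sin H₀ = 1.4522×0.24192×-0.42858 + 0.97030×0.90350×0.99298 = -0.150567 + 0.870512 = 0.719945.
Q̄ = (S₀/π) × [bracket] = (750/π) × 0.719945 = 171.87 W/m².
Ratio Q̄_A / Q̄_B = 226.14 / 171.87 = 1.316.

Q̄_A / Q̄_B ≈ 1.32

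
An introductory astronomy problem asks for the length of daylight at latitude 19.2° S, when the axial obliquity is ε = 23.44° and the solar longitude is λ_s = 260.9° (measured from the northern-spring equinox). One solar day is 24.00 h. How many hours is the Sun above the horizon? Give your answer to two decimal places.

13.14 h

Solar declination: sin δ = sin ε · sin λ_s = sin 23.44° × sin 260.9° = -0.39278, so δ = -23.128°.
cos H₀ = −tan φ · tan δ = −tan(-19.2°) × tan(-23.128°) = -0.1487, so H₀ = 1.7201 rad = 98.55°.
Daylight = 2H₀/(2π) × 24.00 h = (1.7201/π) × 24.00 = 13.14 h.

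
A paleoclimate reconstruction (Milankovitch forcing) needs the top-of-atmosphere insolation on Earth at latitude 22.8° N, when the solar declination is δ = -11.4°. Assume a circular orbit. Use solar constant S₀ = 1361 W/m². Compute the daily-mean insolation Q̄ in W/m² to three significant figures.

Q̄ ≈ 341 W/m²

cos H₀ = −tan(+22.8°) tan(-11.400°) = 0.0848, H₀ = 1.4859 rad.
Bracket: H₀ sin φ sin δ + cos φ cos δ sin H₀ = 1.4859×0.38752×-0.19766 + 0.92186×0.98027×0.99640 = -0.113816 + 0.900418 = 0.786602.
Q̄ = (S₀/π) × [bracket] = (1361/π) × 0.786602 = 340.8 W/m².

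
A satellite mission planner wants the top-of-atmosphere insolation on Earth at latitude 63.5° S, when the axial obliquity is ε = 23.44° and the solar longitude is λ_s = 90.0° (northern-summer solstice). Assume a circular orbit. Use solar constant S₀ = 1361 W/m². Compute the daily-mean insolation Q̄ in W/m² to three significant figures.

Q̄ ≈ 7.93 W/m²

Solar declination: sin δ = sin ε · sin λ_s = sin 23.44° × sin 90.0° = 0.39779, so δ = +23.440°.
cos H₀ = −tan(-63.5°) tan(+23.440°) = 0.8696, H₀ = 0.5164 rad.
Bracket: H₀ sin φ sin δ + cos φ cos δ sin H₀ = 0.5164×-0.89493×0.39779 + 0.44620×0.91748×0.49375 = -0.183835 + 0.202131 = 0.018296.
Q̄ = (S₀/π) × [bracket] = (1361/π) × 0.018296 = 7.926 W/m².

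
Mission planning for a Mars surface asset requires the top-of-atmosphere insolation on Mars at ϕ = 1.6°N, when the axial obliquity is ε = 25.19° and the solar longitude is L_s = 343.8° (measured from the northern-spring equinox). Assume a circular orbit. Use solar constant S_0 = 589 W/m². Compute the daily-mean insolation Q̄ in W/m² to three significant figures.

Q̄ ≈ 185 W/m²

Solar declination: sin δ = sin ε · sin L_s = sin 25.19° × sin 343.8° = -0.11874, so δ = -6.820°.
cos h₀ = −tan(+1.6°) tan(-6.820°) = 0.0033, h₀ = 1.5675 rad.
Bracket: h₀ sin ϕ sin δ + cos ϕ cos δ sin h₀ = 1.5675×0.02792×-0.11874 + 0.99961×0.99292×0.99999 = -0.005197 + 0.992523 = 0.987326.
Q̄ = (S_0/π) × [bracket] = (589/π) × 0.987326 = 185.1 W/m².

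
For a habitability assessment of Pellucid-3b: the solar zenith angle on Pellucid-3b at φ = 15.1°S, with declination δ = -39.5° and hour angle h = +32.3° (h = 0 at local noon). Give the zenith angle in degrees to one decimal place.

θ_z = 37.3°

cos θ_z = sin φ sin δ + cos φ cos δ cos h = 0.165701 + 0.629705 = 0.795406.
θ_z = arccos(0.795406) = 37.3°.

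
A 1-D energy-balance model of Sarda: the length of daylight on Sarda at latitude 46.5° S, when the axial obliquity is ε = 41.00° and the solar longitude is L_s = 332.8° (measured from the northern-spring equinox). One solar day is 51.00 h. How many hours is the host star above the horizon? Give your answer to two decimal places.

30.98 h

Solar declination: sin δ = sin ε · sin L_s = sin 41.00° × sin 332.8° = -0.29988, so δ = -17.451°.
cos h₀ = −tan ϕ · tan δ = −tan(-46.5°) × tan(-17.451°) = -0.3313, so h₀ = 1.9084 rad = 109.35°.
Daylight = 2h₀/(2π) × 51.00 h = (1.9084/π) × 51.00 = 30.98 h.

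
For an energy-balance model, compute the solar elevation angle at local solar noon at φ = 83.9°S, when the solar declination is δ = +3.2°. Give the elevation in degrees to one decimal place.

2.9°

At local noon the hour angle is zero, so the zenith angle equals |φ − δ| = |-83.9° − (+3.200°)| = 87.100°.
Elevation = 90° − 87.100° = 2.9°.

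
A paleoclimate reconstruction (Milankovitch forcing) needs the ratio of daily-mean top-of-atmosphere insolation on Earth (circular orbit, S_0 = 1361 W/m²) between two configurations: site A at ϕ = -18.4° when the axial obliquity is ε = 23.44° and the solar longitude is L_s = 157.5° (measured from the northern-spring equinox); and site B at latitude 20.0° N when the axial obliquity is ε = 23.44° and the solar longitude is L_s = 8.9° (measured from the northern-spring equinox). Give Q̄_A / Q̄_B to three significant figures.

— Configuration A (ϕ=-18.4°):
Solar declination: sin δ = sin ε · sin L_s = sin 23.44° × sin 157.5° = 0.15223, so δ = +8.756°.
cos h₀ = −tan(-18.4°) tan(+8.756°) = 0.0512, h₀ = 1.5195 rad.
Bracket: h₀ sin ϕ sin δ + cos ϕ cos δ sin h₀ = 1.5195×-0.31565×0.15223 + 0.94888×0.98835×0.99869 = -0.073014 + 0.936597 = 0.863583.
Q̄ = (S_0/π) × [bracket] = (1361/π) × 0.863583 = 374.12 W/m².
— Configuration B (ϕ=+20.0°):
Solar declination: sin δ = sin ε · sin L_s = sin 23.44° × sin 8.9° = 0.06154, so δ = +3.528°.
cos h₀ = −tan(+20.0°) tan(+3.528°) = -0.0224, h₀ = 1.5932 rad.
Bracket: h₀ sin ϕ sin δ + cos ϕ cos δ sin h₀ = 1.5932×0.34202×0.06154 + 0.93969×0.99810×0.99975 = 0.033534 + 0.937670 = 0.971204.
Q̄ = (S_0/π) × [bracket] = (1361/π) × 0.971204 = 420.74 W/m².
Ratio Q̄_A / Q̄_B = 374.12 / 420.74 = 0.8892.

Q̄_A / Q̄_B ≈ 0.889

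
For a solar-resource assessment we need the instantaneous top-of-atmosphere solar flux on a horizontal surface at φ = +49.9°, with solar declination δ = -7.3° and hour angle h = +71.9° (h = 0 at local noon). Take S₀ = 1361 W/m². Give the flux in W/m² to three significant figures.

cos θ_z = sin φ sin δ + cos φ cos δ cos h = -0.097194 + 0.198492 = 0.101298.
Flux = S₀ · cos θ_z = 1361 × 0.101298 = 137.9 W/m².

138 W/m²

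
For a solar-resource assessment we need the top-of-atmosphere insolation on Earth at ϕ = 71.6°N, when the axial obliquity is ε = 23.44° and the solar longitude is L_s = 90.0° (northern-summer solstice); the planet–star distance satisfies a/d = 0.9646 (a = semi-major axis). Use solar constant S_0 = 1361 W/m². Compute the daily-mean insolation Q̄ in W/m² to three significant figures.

Solar declination: sin δ = sin ε · sin L_s = sin 23.44° × sin 90.0° = 0.39779, so δ = +23.440°.
cos h₀ = −tan(+71.6°) tan(+23.440°) = -1.3034 ≤ −1 ⇒ polar day, h₀ = π.
Bracket: h₀ sin ϕ sin δ + cos ϕ cos δ sin h₀ = 3.1416×0.94888×0.39779 + 0.31565×0.91748×0.00000 = 1.185813 + 0.000000 = 1.185813.
Inverse-square distance factor (a/d)² = 0.9646² = 0.930453.
Q̄ = (S_0/π) × 0.930453 × [bracket] = (1361/π) × 0.930453 × 1.185813 = 478.0 W/m².

Q̄ ≈ 478 W/m²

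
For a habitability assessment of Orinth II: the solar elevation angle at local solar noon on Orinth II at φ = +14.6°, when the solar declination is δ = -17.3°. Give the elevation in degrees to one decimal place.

58.1°

At local noon the hour angle is zero, so the zenith angle equals |φ − δ| = |+14.6° − (-17.300°)| = 31.900°.
Elevation = 90° − 31.900° = 58.1°.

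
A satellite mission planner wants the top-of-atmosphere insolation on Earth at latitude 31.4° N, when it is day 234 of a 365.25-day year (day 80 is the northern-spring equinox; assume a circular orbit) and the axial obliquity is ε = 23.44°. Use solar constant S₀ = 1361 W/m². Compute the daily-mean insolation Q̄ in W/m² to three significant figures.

Solar longitude: λ_s = 360° × (234 − 80)/365.25 = 151.786°.
sin δ = sin 23.44° × sin 151.786° = 0.18806, so δ = +10.839°.
cos H₀ = −tan(+31.4°) tan(+10.839°) = -0.1169, H₀ = 1.6879 rad.
Bracket: H₀ sin φ sin δ + cos φ cos δ sin H₀ = 1.6879×0.52101×0.18806 + 0.85355×0.98216×0.99315 = 0.165382 + 0.832580 = 0.997962.
Q̄ = (S₀/π) × [bracket] = (1361/π) × 0.997962 = 432.3 W/m².

Q̄ ≈ 432 W/m²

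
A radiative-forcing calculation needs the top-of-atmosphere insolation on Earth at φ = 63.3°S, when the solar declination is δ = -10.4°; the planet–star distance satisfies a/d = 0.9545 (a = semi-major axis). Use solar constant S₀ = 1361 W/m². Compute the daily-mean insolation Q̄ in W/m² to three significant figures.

cos H₀ = −tan(-63.3°) tan(-10.400°) = -0.3649, H₀ = 1.9443 rad.
Bracket: H₀ sin φ sin δ + cos φ cos δ sin H₀ = 1.9443×-0.89337×-0.18052 + 0.44932×0.98357×0.93104 = 0.313560 + 0.411462 = 0.725022.
Inverse-square distance factor (a/d)² = 0.9545² = 0.911070.
Q̄ = (S₀/π) × 0.911070 × [bracket] = (1361/π) × 0.911070 × 0.725022 = 286.2 W/m².

Q̄ ≈ 286 W/m²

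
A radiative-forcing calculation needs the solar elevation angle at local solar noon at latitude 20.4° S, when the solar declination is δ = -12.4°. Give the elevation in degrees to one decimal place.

At local noon the hour angle is zero, so the zenith angle equals |ϕ − δ| = |-20.4° − (-12.400°)| = 8.000°.
Elevation = 90° − 8.000° = 82.0°.

82.0°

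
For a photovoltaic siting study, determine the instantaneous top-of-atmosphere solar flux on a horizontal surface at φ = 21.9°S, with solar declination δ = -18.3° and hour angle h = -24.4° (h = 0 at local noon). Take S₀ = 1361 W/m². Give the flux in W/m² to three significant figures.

1.25e+03 W/m²

cos θ_z = sin φ sin δ + cos φ cos δ cos h = 0.117115 + 0.802232 = 0.919347.
Flux = S₀ · cos θ_z = 1361 × 0.919347 = 1251 W/m².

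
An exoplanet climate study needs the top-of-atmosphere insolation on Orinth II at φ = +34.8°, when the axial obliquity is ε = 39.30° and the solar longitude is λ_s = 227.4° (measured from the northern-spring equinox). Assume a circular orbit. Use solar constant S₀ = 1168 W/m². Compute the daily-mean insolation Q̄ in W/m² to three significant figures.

Solar declination: sin δ = sin ε · sin λ_s = sin 39.30° × sin 227.4° = -0.46623, so δ = -27.790°.
cos H₀ = −tan(+34.8°) tan(-27.790°) = 0.3663, H₀ = 1.1958 rad.
Bracket: H₀ sin φ sin δ + cos φ cos δ sin H₀ = 1.1958×0.57071×-0.46623 + 0.82115×0.88466×0.93050 = -0.318181 + 0.675951 = 0.357770.
Q̄ = (S₀/π) × [bracket] = (1168/π) × 0.357770 = 133.0 W/m².

Q̄ ≈ 133 W/m²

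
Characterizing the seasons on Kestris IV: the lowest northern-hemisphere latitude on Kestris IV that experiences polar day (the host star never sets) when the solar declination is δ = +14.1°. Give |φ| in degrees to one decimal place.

Polar day requires cos H₀ = −tan φ tan δ ≤ −1, i.e. tan φ tan δ ≥ 1.
The boundary is |tan φ| · |tan δ| = 1, so |φ| = 90° − |δ| = 90° − 14.1° = 75.9° in the northern hemisphere.

|φ| = 75.9°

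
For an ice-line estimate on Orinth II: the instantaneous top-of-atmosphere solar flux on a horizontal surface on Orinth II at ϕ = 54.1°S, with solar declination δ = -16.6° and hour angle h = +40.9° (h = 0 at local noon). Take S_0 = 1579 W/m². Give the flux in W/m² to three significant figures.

cos θ_z = sin ϕ sin δ + cos ϕ cos δ cos h = 0.231419 + 0.424740 = 0.656159.
Flux = S_0 · cos θ_z = 1579 × 0.656159 = 1036 W/m².

1.04e+03 W/m²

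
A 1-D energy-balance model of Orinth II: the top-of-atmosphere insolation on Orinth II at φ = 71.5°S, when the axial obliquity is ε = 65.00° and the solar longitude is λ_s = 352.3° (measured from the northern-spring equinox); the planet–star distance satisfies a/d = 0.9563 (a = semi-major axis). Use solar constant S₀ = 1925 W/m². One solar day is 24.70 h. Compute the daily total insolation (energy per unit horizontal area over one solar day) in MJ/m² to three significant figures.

Solar declination: sin δ = sin ε · sin λ_s = sin 65.00° × sin 352.3° = -0.12143, so δ = -6.975°.
cos H₀ = −tan(-71.5°) tan(-6.975°) = -0.3656, H₀ = 1.9451 rad.
Bracket: H₀ sin φ sin δ + cos φ cos δ sin H₀ = 1.9451×-0.94832×-0.12143 + 0.31730×0.99260×0.93076 = 0.223987 + 0.293145 = 0.517132.
Inverse-square distance factor (a/d)² = 0.9563² = 0.914510.
Q̄ = (S₀/π) × 0.914510 × [bracket] = (1925/π) × 0.914510 × 0.517132 = 289.78 W/m².
Daily total = Q̄ × 24.70 h × 3600 s/h = 289.78 × 24.70 × 3600 / 10⁶ = 25.77 MJ/m².

25.8 MJ/m²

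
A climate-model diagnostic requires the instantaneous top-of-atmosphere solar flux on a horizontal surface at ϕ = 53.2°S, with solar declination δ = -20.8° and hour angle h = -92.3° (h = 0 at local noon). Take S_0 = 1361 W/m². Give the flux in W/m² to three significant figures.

cos θ_z = sin ϕ sin δ + cos ϕ cos δ cos h = 0.284345 + -0.022473 = 0.261872.
Flux = S_0 · cos θ_z = 1361 × 0.261872 = 356.4 W/m².

356 W/m²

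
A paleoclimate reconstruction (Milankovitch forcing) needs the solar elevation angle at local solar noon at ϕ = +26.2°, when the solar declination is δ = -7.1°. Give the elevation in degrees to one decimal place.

56.7°

At local noon the hour angle is zero, so the zenith angle equals |ϕ − δ| = |+26.2° − (-7.100°)| = 33.300°.
Elevation = 90° − 33.300° = 56.7°.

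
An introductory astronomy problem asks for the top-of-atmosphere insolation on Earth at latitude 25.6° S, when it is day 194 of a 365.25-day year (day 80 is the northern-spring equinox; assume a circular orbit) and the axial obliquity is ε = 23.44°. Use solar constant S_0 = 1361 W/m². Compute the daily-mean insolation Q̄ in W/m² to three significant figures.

Solar longitude: L_s = 360° × (194 − 80)/365.25 = 112.361°.
sin δ = sin 23.44° × sin 112.361° = 0.36788, so δ = +21.585°.
cos h₀ = −tan(-25.6°) tan(+21.585°) = 0.1895, h₀ = 1.3801 rad.
Bracket: h₀ sin ϕ sin δ + cos ϕ cos δ sin h₀ = 1.3801×-0.43209×0.36788 + 0.90183×0.92987×0.98187 = -0.219377 + 0.823381 = 0.604004.
Q̄ = (S_0/π) × [bracket] = (1361/π) × 0.604004 = 261.7 W/m².

Q̄ ≈ 262 W/m²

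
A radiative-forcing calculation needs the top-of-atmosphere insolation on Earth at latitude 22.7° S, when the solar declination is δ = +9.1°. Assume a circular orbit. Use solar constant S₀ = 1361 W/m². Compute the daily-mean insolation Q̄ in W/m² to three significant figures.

Q̄ ≈ 354 W/m²

cos H₀ = −tan(-22.7°) tan(+9.100°) = 0.0670, H₀ = 1.5037 rad.
Bracket: H₀ sin φ sin δ + cos φ cos δ sin H₀ = 1.5037×-0.38591×0.15816 + 0.92254×0.98741×0.99775 = -0.091779 + 0.908876 = 0.817097.
Q̄ = (S₀/π) × [bracket] = (1361/π) × 0.817097 = 354.0 W/m².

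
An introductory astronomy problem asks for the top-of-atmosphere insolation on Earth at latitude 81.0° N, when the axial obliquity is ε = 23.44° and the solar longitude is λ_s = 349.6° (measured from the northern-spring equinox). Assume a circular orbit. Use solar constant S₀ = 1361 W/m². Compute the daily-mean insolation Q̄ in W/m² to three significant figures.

Solar declination: sin δ = sin ε · sin λ_s = sin 23.44° × sin 349.6° = -0.07181, so δ = -4.118°.
cos H₀ = −tan(+81.0°) tan(-4.118°) = 0.4546, H₀ = 1.0989 rad.
Bracket: H₀ sin φ sin δ + cos φ cos δ sin H₀ = 1.0989×0.98769×-0.07181 + 0.15643×0.99742×0.89072 = -0.077941 + 0.138976 = 0.061035.
Q̄ = (S₀/π) × [bracket] = (1361/π) × 0.061035 = 26.44 W/m².

Q̄ ≈ 26.4 W/m²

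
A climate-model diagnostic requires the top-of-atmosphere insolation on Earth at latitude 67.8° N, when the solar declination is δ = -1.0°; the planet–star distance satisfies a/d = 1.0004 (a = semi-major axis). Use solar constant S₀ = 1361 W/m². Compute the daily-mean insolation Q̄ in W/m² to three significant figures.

Q̄ ≈ 153 W/m²

cos H₀ = −tan(+67.8°) tan(-1.000°) = 0.0428, H₀ = 1.5280 rad.
Bracket: H₀ sin φ sin δ + cos φ cos δ sin H₀ = 1.5280×0.92587×-0.01745 + 0.37784×0.99985×0.99908 = -0.024687 + 0.377436 = 0.352749.
Inverse-square distance factor (a/d)² = 1.0004² = 1.000800.
Q̄ = (S₀/π) × 1.000800 × [bracket] = (1361/π) × 1.000800 × 0.352749 = 152.9 W/m².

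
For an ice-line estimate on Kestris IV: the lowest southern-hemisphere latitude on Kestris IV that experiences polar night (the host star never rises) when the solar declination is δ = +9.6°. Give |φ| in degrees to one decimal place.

Polar night requires cos H₀ = −tan φ tan δ ≥ 1, i.e. tan φ tan δ ≤ −1.
The boundary is |tan φ| · |tan δ| = 1, so |φ| = 90° − |δ| = 90° − 9.6° = 80.4° in the southern hemisphere.

|φ| = 80.4°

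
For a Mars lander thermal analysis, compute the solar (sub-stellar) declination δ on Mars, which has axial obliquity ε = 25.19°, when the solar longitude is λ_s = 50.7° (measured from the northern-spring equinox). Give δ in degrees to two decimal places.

sin δ = sin ε · sin λ_s = sin 25.19° × sin 50.7° = 0.329363.
δ = arcsin(0.329363) = +19.23°.

δ = +19.23°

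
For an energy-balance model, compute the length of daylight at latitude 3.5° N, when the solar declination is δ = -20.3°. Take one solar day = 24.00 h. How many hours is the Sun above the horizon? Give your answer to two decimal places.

11.83 h

cos h₀ = −tan ϕ · tan δ = −tan(+3.5°) × tan(-20.300°) = 0.0226, so h₀ = 1.5482 rad = 88.70°.
Daylight = 2h₀/(2π) × 24.00 h = (1.5482/π) × 24.00 = 11.83 h.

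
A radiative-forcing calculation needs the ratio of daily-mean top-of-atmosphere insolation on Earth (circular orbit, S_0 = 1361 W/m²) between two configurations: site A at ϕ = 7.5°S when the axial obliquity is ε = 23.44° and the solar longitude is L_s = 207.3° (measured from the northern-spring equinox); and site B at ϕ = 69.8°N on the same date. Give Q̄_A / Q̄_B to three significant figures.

Q̄_A / Q̄_B ≈ 8.83

— Configuration A (ϕ=-7.5°):
Solar declination: sin δ = sin ε · sin L_s = sin 23.44° × sin 207.3° = -0.18245, so δ = -10.512°.
cos h₀ = −tan(-7.5°) tan(-10.512°) = -0.0244, h₀ = 1.5952 rad.
Bracket: h₀ sin ϕ sin δ + cos ϕ cos δ sin h₀ = 1.5952×-0.13053×-0.18245 + 0.99144×0.98322×0.99970 = 0.037990 + 0.974511 = 1.012501.
Q̄ = (S_0/π) × [bracket] = (1361/π) × 1.012501 = 438.64 W/m².
— Configuration B (ϕ=+69.8°):
cos h₀ = −tan(+69.8°) tan(-10.512°) = 0.5043, h₀ = 1.0422 rad.
Bracket: h₀ sin ϕ sin δ + cos ϕ cos δ sin h₀ = 1.0422×0.93849×-0.18245 + 0.34530×0.98322×0.86351 = -0.178453 + 0.293167 = 0.114714.
Q̄ = (S_0/π) × [bracket] = (1361/π) × 0.114714 = 49.696 W/m².
Ratio Q̄_A / Q̄_B = 438.64 / 49.696 = 8.826.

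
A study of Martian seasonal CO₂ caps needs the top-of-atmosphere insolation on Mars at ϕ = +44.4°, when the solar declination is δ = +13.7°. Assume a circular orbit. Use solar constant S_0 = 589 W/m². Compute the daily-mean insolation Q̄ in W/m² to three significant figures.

cos h₀ = −tan(+44.4°) tan(+13.700°) = -0.2387, h₀ = 1.8118 rad.
Bracket: h₀ sin ϕ sin δ + cos ϕ cos δ sin h₀ = 1.8118×0.69966×0.23684 + 0.71447×0.97155×0.97109 = 0.300229 + 0.674076 = 0.974305.
Q̄ = (S_0/π) × [bracket] = (589/π) × 0.974305 = 182.7 W/m².

Q̄ ≈ 183 W/m²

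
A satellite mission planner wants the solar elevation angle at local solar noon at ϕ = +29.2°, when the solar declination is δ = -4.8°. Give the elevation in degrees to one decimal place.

56.0°

At local noon the hour angle is zero, so the zenith angle equals |ϕ − δ| = |+29.2° − (-4.800°)| = 34.000°.
Elevation = 90° − 34.000° = 56.0°.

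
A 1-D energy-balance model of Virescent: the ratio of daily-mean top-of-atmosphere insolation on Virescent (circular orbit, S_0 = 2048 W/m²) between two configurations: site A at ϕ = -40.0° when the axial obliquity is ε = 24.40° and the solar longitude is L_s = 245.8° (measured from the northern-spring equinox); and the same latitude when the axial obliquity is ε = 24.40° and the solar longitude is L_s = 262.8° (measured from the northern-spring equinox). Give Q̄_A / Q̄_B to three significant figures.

— Configuration A (ϕ=-40.0°):
Solar declination: sin δ = sin ε · sin L_s = sin 24.40° × sin 245.8° = -0.37680, so δ = -22.136°.
cos h₀ = −tan(-40.0°) tan(-22.136°) = -0.3413, h₀ = 1.9191 rad.
Bracket: h₀ sin ϕ sin δ + cos ϕ cos δ sin h₀ = 1.9191×-0.64279×-0.37680 + 0.76604×0.92629×0.93994 = 0.464812 + 0.666958 = 1.131770.
Q̄ = (S_0/π) × [bracket] = (2048/π) × 1.131770 = 737.80 W/m².
— Configuration B (ϕ=-40.0°):
Solar declination: sin δ = sin ε · sin L_s = sin 24.40° × sin 262.8° = -0.40985, so δ = -24.195°.
cos h₀ = −tan(-40.0°) tan(-24.195°) = -0.3770, h₀ = 1.9574 rad.
Bracket: h₀ sin ϕ sin δ + cos ϕ cos δ sin h₀ = 1.9574×-0.64279×-0.40985 + 0.76604×0.91215×0.92620 = 0.515672 + 0.647176 = 1.162848.
Q̄ = (S_0/π) × [bracket] = (2048/π) × 1.162848 = 758.06 W/m².
Ratio Q̄_A / Q̄_B = 737.80 / 758.06 = 0.9733.

Q̄_A / Q̄_B ≈ 0.973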